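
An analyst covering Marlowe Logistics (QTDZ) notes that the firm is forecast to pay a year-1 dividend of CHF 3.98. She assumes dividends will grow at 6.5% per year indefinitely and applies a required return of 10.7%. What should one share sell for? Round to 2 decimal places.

Gordon growth model: P₀ = D₁/(r − g), with D₁ = 3.98 given directly.
P₀ = 3.9800 / (0.107 − 0.065) = 3.9800 / 0.042 = 94.7619

CHF 94.76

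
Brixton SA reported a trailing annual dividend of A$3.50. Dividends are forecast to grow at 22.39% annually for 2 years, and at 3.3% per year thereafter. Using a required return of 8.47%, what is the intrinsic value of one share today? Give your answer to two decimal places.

Two-stage DDM. Project D₁…D_2 at 0.2239, terminal growth 0.033, discount at r = 0.0847.
D_1 = 4.2836
D_2 = 5.2428
Terminal value at t=2: TV = D_3/(r−g) = 5.4158/(0.0847−0.033) = 104.7538
P₀ = 4.2836/(1+0.0847)^1 + 5.2428/(1+0.0847)^2 + 104.7538/(1+0.0847)^2 = 97.4380

A$97.44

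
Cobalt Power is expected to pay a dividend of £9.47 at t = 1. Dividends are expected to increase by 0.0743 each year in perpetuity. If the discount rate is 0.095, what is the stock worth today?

Gordon growth model: P₀ = D₁/(r − g), with D₁ = 9.47 given directly.
P₀ = 9.4700 / (0.095 − 0.0743) = 9.4700 / 0.0207 = 457.4879

£457.49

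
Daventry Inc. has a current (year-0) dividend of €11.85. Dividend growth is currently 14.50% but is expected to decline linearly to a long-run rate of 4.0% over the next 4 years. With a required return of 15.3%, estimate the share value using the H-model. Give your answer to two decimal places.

€131.08

H-model: P₀ = D₀[(1+g_L) + H(g_S−g_L)]/(r−g_L), with H = 4/2 = 2.
P₀ = 11.85 × [(1+0.04) + 2×(0.145−0.04)] / (0.153−0.04)
   = 11.85 × 1.2500 / 0.113 = 131.0841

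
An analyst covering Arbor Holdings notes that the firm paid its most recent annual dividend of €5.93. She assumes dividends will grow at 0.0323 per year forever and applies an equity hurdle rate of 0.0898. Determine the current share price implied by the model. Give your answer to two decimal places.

Gordon growth model: P₀ = D₁/(r − g). D₁ = 5.93 × (1 + 0.0323) = 6.1215.
P₀ = 6.1215 / (0.0898 − 0.0323) = 6.1215 / 0.0575 = 106.4615

€106.46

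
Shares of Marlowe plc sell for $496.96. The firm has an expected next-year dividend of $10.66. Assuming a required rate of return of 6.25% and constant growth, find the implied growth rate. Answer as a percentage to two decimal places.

From P₀ = D₁/(r − g), the implied growth is g = r − D₁/P₀.
g = 0.0625 − 10.66/496.96 = 0.0625 − 0.02145 = 0.04105

4.10%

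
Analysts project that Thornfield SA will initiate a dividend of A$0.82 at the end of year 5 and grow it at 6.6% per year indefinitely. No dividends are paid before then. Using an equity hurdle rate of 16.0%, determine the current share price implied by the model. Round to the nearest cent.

Deferred-dividend DDM. At t=4 the remaining stream is a growing perpetuity with first payment D_5 = 0.82.
V_4 = D_5/(r−g) = 0.82/(0.16−0.066) = 8.7234
P₀ = V_4/(1+r)^4 = 8.7234/(1+0.16)^4 = 4.8179

A$4.82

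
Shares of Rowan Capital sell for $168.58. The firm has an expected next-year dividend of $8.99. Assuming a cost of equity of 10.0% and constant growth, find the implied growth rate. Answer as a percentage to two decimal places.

From P₀ = D₁/(r − g), the implied growth is g = r − D₁/P₀.
g = 0.1 − 8.99/168.58 = 0.1 − 0.05333 = 0.04667

4.67%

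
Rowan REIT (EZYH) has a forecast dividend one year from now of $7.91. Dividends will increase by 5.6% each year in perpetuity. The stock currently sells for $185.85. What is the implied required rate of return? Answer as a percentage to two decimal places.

Rearranging the constant-growth DDM: r = D₁/P₀ + g.
r = 7.9100 / 185.85 + 0.056 = 0.04256 + 0.056 = 0.09856

9.86%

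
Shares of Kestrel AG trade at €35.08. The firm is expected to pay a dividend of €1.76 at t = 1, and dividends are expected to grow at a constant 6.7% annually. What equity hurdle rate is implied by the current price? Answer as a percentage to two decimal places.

Rearranging the constant-growth DDM: r = D₁/P₀ + g.
r = 1.7600 / 35.08 + 0.067 = 0.05017 + 0.067 = 0.11717

11.72%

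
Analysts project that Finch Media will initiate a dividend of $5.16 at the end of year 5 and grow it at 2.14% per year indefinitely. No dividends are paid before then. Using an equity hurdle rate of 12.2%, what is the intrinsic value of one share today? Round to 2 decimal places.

Deferred-dividend DDM. At t=4 the remaining stream is a growing perpetuity with first payment D_5 = 5.16.
V_4 = D_5/(r−g) = 5.16/(0.122−0.0214) = 51.2922
P₀ = V_4/(1+r)^4 = 51.2922/(1+0.122)^4 = 32.3653

$32.37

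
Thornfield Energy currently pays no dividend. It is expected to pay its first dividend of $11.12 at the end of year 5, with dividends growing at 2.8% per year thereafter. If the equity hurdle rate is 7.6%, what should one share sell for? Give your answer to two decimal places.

$172.83

Deferred-dividend DDM. At t=4 the remaining stream is a growing perpetuity with first payment D_5 = 11.12.
V_4 = D_5/(r−g) = 11.12/(0.076−0.028) = 231.6667
P₀ = V_4/(1+r)^4 = 231.6667/(1+0.076)^4 = 172.8281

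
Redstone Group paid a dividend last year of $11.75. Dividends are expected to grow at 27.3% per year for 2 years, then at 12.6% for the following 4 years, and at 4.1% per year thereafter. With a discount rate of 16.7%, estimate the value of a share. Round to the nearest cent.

$178.10

Three-stage DDM. Project D₁…D_6; terminal Gordon value at t=6 with g = 0.041; discount at r = 0.167.
D_1 = 14.9578
D_2 = 19.0412
D_3 = 21.4404
D_4 = 24.1419
D_5 = 27.1838
D_6 = 30.6089
TV_6 = 31.8639/(0.167−0.041) = 252.8881
P₀ = Σ Dₜ/(1+r)ᵗ + TV_6/(1+r)^6 = 178.0981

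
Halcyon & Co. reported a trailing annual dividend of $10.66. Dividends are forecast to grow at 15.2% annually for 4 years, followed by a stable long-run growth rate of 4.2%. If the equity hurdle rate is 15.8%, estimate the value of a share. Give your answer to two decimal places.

$135.88

Two-stage DDM. Project D₁…D_4 at 0.152, terminal growth 0.042, discount at r = 0.158.
D_1 = 12.2803
D_2 = 14.1469
D_3 = 16.2973
D_4 = 18.7744
Terminal value at t=4: TV = D_5/(r−g) = 19.5630/(0.158−0.042) = 168.6463
P₀ = 12.2803/(1+0.158)^1 + 14.1469/(1+0.158)^2 + 16.2973/(1+0.158)^3 + 18.7744/(1+0.158)^4 + 168.6463/(1+0.158)^4 = 135.8775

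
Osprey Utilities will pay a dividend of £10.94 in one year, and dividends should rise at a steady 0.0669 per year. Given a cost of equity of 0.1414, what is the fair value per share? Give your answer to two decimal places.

Gordon growth model: P₀ = D₁/(r − g), with D₁ = 10.94 given directly.
P₀ = 10.9400 / (0.1414 − 0.0669) = 10.9400 / 0.0745 = 146.8456

£146.85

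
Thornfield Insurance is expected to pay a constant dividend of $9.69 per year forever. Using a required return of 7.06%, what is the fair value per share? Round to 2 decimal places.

$137.25

Zero-growth DDM (perpetuity): P₀ = D/r = 9.69 / 0.0706 = 137.2521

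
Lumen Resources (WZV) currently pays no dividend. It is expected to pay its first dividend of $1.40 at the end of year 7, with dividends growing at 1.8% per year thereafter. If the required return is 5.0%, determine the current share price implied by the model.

$32.65

Deferred-dividend DDM. At t=6 the remaining stream is a growing perpetuity with first payment D_7 = 1.40.
V_6 = D_7/(r−g) = 1.40/(0.05−0.018) = 43.7500
P₀ = V_6/(1+r)^6 = 43.7500/(1+0.05)^6 = 32.6469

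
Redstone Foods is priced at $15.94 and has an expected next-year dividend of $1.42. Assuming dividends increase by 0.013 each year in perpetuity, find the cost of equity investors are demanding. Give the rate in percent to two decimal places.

10.21%

Rearranging the constant-growth DDM: r = D₁/P₀ + g.
r = 1.4200 / 15.94 + 0.013 = 0.08908 + 0.013 = 0.10208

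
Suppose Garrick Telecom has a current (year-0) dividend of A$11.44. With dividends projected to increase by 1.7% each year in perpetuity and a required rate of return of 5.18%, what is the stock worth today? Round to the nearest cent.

A$334.32

Gordon growth model: P₀ = D₁/(r − g). D₁ = 11.44 × (1 + 0.017) = 11.6345.
P₀ = 11.6345 / (0.0518 − 0.017) = 11.6345 / 0.0348 = 334.3241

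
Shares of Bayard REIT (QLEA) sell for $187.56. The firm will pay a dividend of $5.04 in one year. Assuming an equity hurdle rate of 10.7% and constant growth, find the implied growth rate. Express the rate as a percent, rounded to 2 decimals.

From P₀ = D₁/(r − g), the implied growth is g = r − D₁/P₀.
g = 0.107 − 5.04/187.56 = 0.107 − 0.02687 = 0.08013

8.01%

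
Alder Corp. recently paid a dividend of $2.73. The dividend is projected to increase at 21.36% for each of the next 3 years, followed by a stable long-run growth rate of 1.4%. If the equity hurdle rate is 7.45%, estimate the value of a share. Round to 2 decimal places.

$76.42

Two-stage DDM. Project D₁…D_3 at 0.2136, terminal growth 0.014, discount at r = 0.0745.
D_1 = 3.3131
D_2 = 4.0208
D_3 = 4.8797
Terminal value at t=3: TV = D_4/(r−g) = 4.9480/(0.0745−0.014) = 81.7847
P₀ = 3.3131/(1+0.0745)^1 + 4.0208/(1+0.0745)^2 + 4.8797/(1+0.0745)^3 + 81.7847/(1+0.0745)^3 = 76.4248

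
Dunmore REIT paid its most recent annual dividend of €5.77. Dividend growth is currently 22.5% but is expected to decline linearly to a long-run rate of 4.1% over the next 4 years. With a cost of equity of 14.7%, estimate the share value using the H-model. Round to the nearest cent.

€76.70

H-model: P₀ = D₀[(1+g_L) + H(g_S−g_L)]/(r−g_L), with H = 4/2 = 2.
P₀ = 5.77 × [(1+0.041) + 2×(0.225−0.041)] / (0.147−0.041)
   = 5.77 × 1.4090 / 0.106 = 76.6975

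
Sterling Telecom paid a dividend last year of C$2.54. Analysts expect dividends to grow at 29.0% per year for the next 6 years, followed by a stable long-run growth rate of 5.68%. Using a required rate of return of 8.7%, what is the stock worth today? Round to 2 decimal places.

Two-stage DDM. Project D₁…D_6 at 0.29, terminal growth 0.0568, discount at r = 0.087.
D_1 = 3.2766
D_2 = 4.2268
D_3 = 5.4526
D_4 = 7.0338
D_5 = 9.0737
D_6 = 11.7050
Terminal value at t=6: TV = D_7/(r−g) = 12.3699/(0.087−0.0568) = 409.5980
P₀ = 3.2766/(1+0.087)^1 + 4.2268/(1+0.087)^2 + 5.4526/(1+0.087)^3 + 7.0338/(1+0.087)^4 + 9.0737/(1+0.087)^5 + 11.7050/(1+0.087)^6 + 409.5980/(1+0.087)^6 = 277.2522

C$277.25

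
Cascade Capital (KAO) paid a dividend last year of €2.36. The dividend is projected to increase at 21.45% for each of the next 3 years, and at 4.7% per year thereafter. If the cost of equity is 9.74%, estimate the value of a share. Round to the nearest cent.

€75.16

Two-stage DDM. Project D₁…D_3 at 0.2145, terminal growth 0.047, discount at r = 0.0974.
D_1 = 2.8662
D_2 = 3.4810
D_3 = 4.2277
Terminal value at t=3: TV = D_4/(r−g) = 4.4264/(0.0974−0.047) = 87.8255
P₀ = 2.8662/(1+0.0974)^1 + 3.4810/(1+0.0974)^2 + 4.2277/(1+0.0974)^3 + 87.8255/(1+0.0974)^3 = 75.1560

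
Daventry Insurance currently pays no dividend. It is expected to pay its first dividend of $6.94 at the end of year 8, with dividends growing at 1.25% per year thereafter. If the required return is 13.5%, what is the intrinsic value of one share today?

Deferred-dividend DDM. At t=7 the remaining stream is a growing perpetuity with first payment D_8 = 6.94.
V_7 = D_8/(r−g) = 6.94/(0.135−0.0125) = 56.6531
P₀ = V_7/(1+r)^7 = 56.6531/(1+0.135)^7 = 23.3481

$23.35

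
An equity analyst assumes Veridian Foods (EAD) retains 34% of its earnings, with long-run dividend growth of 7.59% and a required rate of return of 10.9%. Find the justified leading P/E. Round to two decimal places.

Payout ratio b = 1 − 0.34 = 0.66.
Justified leading P/E = b/(r−g) = 0.66/(0.109−0.0759) = 19.9396

19.94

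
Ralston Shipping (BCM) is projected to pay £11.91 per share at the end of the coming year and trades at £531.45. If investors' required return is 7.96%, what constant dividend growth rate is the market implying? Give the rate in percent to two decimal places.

5.72%

From P₀ = D₁/(r − g), the implied growth is g = r − D₁/P₀.
g = 0.0796 − 11.91/531.45 = 0.0796 − 0.02241 = 0.05719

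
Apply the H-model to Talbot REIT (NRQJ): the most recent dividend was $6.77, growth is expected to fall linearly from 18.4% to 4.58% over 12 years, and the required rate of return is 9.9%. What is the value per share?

$238.60

H-model: P₀ = D₀[(1+g_L) + H(g_S−g_L)]/(r−g_L), with H = 12/2 = 6.
P₀ = 6.77 × [(1+0.0458) + 6×(0.184−0.0458)] / (0.099−0.0458)
   = 6.77 × 1.8750 / 0.0532 = 238.6043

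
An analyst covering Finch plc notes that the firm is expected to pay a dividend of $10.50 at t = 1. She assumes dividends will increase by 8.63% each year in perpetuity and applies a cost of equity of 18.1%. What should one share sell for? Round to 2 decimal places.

Gordon growth model: P₀ = D₁/(r − g), with D₁ = 10.50 given directly.
P₀ = 10.5000 / (0.181 − 0.0863) = 10.5000 / 0.0947 = 110.8765

$110.88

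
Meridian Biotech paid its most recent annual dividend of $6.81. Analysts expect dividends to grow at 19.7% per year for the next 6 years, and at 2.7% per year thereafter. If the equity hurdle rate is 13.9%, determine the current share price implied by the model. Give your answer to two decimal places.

$132.92

Two-stage DDM. Project D₁…D_6 at 0.197, terminal growth 0.027, discount at r = 0.139.
D_1 = 8.1516
D_2 = 9.7574
D_3 = 11.6796
D_4 = 13.9805
D_5 = 16.7347
D_6 = 20.0314
Terminal value at t=6: TV = D_7/(r−g) = 20.5723/(0.139−0.027) = 183.6811
P₀ = 8.1516/(1+0.139)^1 + 9.7574/(1+0.139)^2 + 11.6796/(1+0.139)^3 + 13.9805/(1+0.139)^4 + 16.7347/(1+0.139)^5 + 20.0314/(1+0.139)^6 + 183.6811/(1+0.139)^6 = 132.9173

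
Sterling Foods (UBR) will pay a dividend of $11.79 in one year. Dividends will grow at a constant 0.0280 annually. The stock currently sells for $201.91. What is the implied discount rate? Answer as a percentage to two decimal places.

8.64%

Rearranging the constant-growth DDM: r = D₁/P₀ + g.
r = 11.7900 / 201.91 + 0.028 = 0.05839 + 0.028 = 0.08639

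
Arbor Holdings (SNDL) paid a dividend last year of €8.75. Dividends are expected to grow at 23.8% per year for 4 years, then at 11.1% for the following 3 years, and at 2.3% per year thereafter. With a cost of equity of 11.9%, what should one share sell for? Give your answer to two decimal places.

Three-stage DDM. Project D₁…D_7; terminal Gordon value at t=7 with g = 0.023; discount at r = 0.119.
D_1 = 10.8325
D_2 = 13.4106
D_3 = 16.6024
D_4 = 20.5537
D_5 = 22.8352
D_6 = 25.3699
D_7 = 28.1860
TV_7 = 28.8342/(0.119−0.023) = 300.3566
P₀ = Σ Dₜ/(1+r)ᵗ + TV_7/(1+r)^7 = 220.8342

€220.83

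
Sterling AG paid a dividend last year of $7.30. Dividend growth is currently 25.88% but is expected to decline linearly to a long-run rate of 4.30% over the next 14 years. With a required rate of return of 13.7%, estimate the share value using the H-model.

H-model: P₀ = D₀[(1+g_L) + H(g_S−g_L)]/(r−g_L), with H = 14/2 = 7.
P₀ = 7.30 × [(1+0.043) + 7×(0.2588−0.043)] / (0.137−0.043)
   = 7.30 × 2.5536 / 0.094 = 198.3115

$198.31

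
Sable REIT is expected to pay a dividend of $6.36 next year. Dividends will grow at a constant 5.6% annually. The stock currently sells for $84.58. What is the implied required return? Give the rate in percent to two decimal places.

Rearranging the constant-growth DDM: r = D₁/P₀ + g.
r = 6.3600 / 84.58 + 0.056 = 0.07520 + 0.056 = 0.13120

13.12%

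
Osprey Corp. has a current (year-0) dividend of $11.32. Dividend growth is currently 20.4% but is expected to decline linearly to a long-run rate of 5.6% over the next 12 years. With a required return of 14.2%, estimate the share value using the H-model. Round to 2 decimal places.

$255.88

H-model: P₀ = D₀[(1+g_L) + H(g_S−g_L)]/(r−g_L), with H = 12/2 = 6.
P₀ = 11.32 × [(1+0.056) + 6×(0.204−0.056)] / (0.142−0.056)
   = 11.32 × 1.9440 / 0.086 = 255.8847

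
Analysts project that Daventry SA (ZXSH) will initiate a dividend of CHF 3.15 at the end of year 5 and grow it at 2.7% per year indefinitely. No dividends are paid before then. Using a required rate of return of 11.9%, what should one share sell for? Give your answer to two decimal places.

Deferred-dividend DDM. At t=4 the remaining stream is a growing perpetuity with first payment D_5 = 3.15.
V_4 = D_5/(r−g) = 3.15/(0.119−0.027) = 34.2391
P₀ = V_4/(1+r)^4 = 34.2391/(1+0.119)^4 = 21.8375

CHF 21.84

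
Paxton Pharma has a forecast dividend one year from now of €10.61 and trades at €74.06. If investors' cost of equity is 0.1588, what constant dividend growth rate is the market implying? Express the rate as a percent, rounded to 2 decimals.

1.55%

From P₀ = D₁/(r − g), the implied growth is g = r − D₁/P₀.
g = 0.1588 − 10.61/74.06 = 0.1588 − 0.14326 = 0.01554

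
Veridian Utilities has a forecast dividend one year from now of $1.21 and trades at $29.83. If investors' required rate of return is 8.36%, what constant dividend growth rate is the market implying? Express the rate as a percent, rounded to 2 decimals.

From P₀ = D₁/(r − g), the implied growth is g = r − D₁/P₀.
g = 0.0836 − 1.21/29.83 = 0.0836 − 0.04056 = 0.04304

4.30%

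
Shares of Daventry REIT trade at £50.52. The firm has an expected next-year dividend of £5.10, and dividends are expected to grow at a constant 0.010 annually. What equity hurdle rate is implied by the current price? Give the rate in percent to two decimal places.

Rearranging the constant-growth DDM: r = D₁/P₀ + g.
r = 5.1000 / 50.52 + 0.01 = 0.10095 + 0.01 = 0.11095

11.10%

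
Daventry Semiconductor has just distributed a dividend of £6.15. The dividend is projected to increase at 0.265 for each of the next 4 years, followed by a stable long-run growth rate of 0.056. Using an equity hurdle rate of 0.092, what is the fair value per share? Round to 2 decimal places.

£360.88

Two-stage DDM. Project D₁…D_4 at 0.265, terminal growth 0.056, discount at r = 0.092.
D_1 = 7.7798
D_2 = 9.8414
D_3 = 12.4494
D_4 = 15.7484
Terminal value at t=4: TV = D_5/(r−g) = 16.6303/(0.092−0.056) = 461.9539
P₀ = 7.7798/(1+0.092)^1 + 9.8414/(1+0.092)^2 + 12.4494/(1+0.092)^3 + 15.7484/(1+0.092)^4 + 461.9539/(1+0.092)^4 = 360.8817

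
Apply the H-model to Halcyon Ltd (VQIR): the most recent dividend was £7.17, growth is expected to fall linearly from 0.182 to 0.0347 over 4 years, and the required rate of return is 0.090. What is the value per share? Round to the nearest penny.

H-model: P₀ = D₀[(1+g_L) + H(g_S−g_L)]/(r−g_L), with H = 4/2 = 2.
P₀ = 7.17 × [(1+0.0347) + 2×(0.182−0.0347)] / (0.09−0.0347)
   = 7.17 × 1.3293 / 0.0553 = 172.3523

£172.35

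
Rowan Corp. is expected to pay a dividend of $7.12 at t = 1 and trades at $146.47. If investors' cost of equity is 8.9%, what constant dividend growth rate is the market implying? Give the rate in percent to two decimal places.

From P₀ = D₁/(r − g), the implied growth is g = r − D₁/P₀.
g = 0.089 − 7.12/146.47 = 0.089 − 0.04861 = 0.04039

4.04%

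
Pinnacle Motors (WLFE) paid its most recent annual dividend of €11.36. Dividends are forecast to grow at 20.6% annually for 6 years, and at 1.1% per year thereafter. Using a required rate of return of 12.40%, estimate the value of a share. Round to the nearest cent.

€242.91

Two-stage DDM. Project D₁…D_6 at 0.206, terminal growth 0.011, discount at r = 0.124.
D_1 = 13.7002
D_2 = 16.5224
D_3 = 19.9260
D_4 = 24.0308
D_5 = 28.9811
D_6 = 34.9512
Terminal value at t=6: TV = D_7/(r−g) = 35.3357/(0.124−0.011) = 312.7050
P₀ = 13.7002/(1+0.124)^1 + 16.5224/(1+0.124)^2 + 19.9260/(1+0.124)^3 + 24.0308/(1+0.124)^4 + 28.9811/(1+0.124)^5 + 34.9512/(1+0.124)^6 + 312.7050/(1+0.124)^6 = 242.9146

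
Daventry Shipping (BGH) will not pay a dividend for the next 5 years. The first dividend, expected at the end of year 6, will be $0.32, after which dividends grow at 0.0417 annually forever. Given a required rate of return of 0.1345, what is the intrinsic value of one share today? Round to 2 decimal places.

$1.83

Deferred-dividend DDM. At t=5 the remaining stream is a growing perpetuity with first payment D_6 = 0.32.
V_5 = D_6/(r−g) = 0.32/(0.1345−0.0417) = 3.4483
P₀ = V_5/(1+r)^5 = 3.4483/(1+0.1345)^5 = 1.8348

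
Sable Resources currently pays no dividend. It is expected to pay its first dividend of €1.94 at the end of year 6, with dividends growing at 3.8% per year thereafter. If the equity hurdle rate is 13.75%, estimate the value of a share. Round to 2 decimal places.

Deferred-dividend DDM. At t=5 the remaining stream is a growing perpetuity with first payment D_6 = 1.94.
V_5 = D_6/(r−g) = 1.94/(0.1375−0.038) = 19.4975
P₀ = V_5/(1+r)^5 = 19.4975/(1+0.1375)^5 = 10.2382

€10.24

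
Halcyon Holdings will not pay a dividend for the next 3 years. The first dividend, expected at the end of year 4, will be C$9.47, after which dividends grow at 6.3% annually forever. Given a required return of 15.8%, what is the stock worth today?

C$64.19

Deferred-dividend DDM. At t=3 the remaining stream is a growing perpetuity with first payment D_4 = 9.47.
V_3 = D_4/(r−g) = 9.47/(0.158−0.063) = 99.6842
P₀ = V_3/(1+r)^3 = 99.6842/(1+0.158)^3 = 64.1949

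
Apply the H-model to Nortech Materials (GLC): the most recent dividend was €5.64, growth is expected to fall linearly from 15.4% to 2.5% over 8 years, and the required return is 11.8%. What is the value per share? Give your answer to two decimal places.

€93.45

H-model: P₀ = D₀[(1+g_L) + H(g_S−g_L)]/(r−g_L), with H = 8/2 = 4.
P₀ = 5.64 × [(1+0.025) + 4×(0.154−0.025)] / (0.118−0.025)
   = 5.64 × 1.5410 / 0.093 = 93.4542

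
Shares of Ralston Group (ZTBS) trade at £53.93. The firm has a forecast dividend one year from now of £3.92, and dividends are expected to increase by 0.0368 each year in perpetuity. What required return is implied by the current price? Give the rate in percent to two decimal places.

Rearranging the constant-growth DDM: r = D₁/P₀ + g.
r = 3.9200 / 53.93 + 0.0368 = 0.07269 + 0.0368 = 0.10949

10.95%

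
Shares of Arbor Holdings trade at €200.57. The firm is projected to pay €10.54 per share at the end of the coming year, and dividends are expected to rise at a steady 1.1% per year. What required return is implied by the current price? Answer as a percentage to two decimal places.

Rearranging the constant-growth DDM: r = D₁/P₀ + g.
r = 10.5400 / 200.57 + 0.011 = 0.05255 + 0.011 = 0.06355

6.36%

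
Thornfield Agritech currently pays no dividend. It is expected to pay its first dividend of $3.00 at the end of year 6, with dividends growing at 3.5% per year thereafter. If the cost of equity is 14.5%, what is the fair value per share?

Deferred-dividend DDM. At t=5 the remaining stream is a growing perpetuity with first payment D_6 = 3.00.
V_5 = D_6/(r−g) = 3.00/(0.145−0.035) = 27.2727
P₀ = V_5/(1+r)^5 = 27.2727/(1+0.145)^5 = 13.8580

$13.86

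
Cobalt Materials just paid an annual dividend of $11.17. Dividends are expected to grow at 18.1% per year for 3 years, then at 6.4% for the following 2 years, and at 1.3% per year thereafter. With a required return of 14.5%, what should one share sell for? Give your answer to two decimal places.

Three-stage DDM. Project D₁…D_5; terminal Gordon value at t=5 with g = 0.013; discount at r = 0.145.
D_1 = 13.1918
D_2 = 15.5795
D_3 = 18.3994
D_4 = 19.5769
D_5 = 20.8298
TV_5 = 21.1006/(0.145−0.013) = 159.8533
P₀ = Σ Dₜ/(1+r)ᵗ + TV_5/(1+r)^5 = 138.8617

$138.86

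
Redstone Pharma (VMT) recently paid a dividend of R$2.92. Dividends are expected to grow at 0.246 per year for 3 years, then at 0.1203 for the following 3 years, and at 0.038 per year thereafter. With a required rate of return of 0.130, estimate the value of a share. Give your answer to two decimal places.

R$65.27

Three-stage DDM. Project D₁…D_6; terminal Gordon value at t=6 with g = 0.038; discount at r = 0.13.
D_1 = 3.6383
D_2 = 4.5333
D_3 = 5.6486
D_4 = 6.3281
D_5 = 7.0893
D_6 = 7.9422
TV_6 = 8.2440/(0.13−0.038) = 89.6086
P₀ = Σ Dₜ/(1+r)ᵗ + TV_6/(1+r)^6 = 65.2691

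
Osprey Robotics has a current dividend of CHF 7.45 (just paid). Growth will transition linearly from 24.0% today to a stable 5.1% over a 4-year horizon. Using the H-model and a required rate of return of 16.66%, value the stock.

CHF 92.09

H-model: P₀ = D₀[(1+g_L) + H(g_S−g_L)]/(r−g_L), with H = 4/2 = 2.
P₀ = 7.45 × [(1+0.051) + 2×(0.24−0.051)] / (0.1666−0.051)
   = 7.45 × 1.4290 / 0.1156 = 92.0939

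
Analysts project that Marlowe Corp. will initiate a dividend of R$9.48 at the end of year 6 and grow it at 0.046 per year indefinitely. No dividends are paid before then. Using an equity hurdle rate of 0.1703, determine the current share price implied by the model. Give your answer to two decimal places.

Deferred-dividend DDM. At t=5 the remaining stream is a growing perpetuity with first payment D_6 = 9.48.
V_5 = D_6/(r−g) = 9.48/(0.1703−0.046) = 76.2671
P₀ = V_5/(1+r)^5 = 76.2671/(1+0.1703)^5 = 34.7417

R$34.74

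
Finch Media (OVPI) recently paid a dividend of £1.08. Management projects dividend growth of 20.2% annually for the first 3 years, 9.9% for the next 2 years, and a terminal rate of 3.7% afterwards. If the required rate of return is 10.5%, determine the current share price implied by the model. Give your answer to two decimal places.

Three-stage DDM. Project D₁…D_5; terminal Gordon value at t=5 with g = 0.037; discount at r = 0.105.
D_1 = 1.2982
D_2 = 1.5604
D_3 = 1.8756
D_4 = 2.0613
D_5 = 2.2653
TV_5 = 2.3492/(0.105−0.037) = 34.5464
P₀ = Σ Dₜ/(1+r)ᵗ + TV_5/(1+r)^5 = 27.5701

£27.57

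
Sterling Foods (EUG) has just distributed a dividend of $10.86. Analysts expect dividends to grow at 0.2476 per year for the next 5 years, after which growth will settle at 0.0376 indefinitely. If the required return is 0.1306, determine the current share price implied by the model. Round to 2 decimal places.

$271.92

Two-stage DDM. Project D₁…D_5 at 0.2476, terminal growth 0.0376, discount at r = 0.1306.
D_1 = 13.5489
D_2 = 16.9037
D_3 = 21.0890
D_4 = 26.3106
D_5 = 32.8251
Terminal value at t=5: TV = D_6/(r−g) = 34.0594/(0.1306−0.0376) = 366.2298
P₀ = 13.5489/(1+0.1306)^1 + 16.9037/(1+0.1306)^2 + 21.0890/(1+0.1306)^3 + 26.3106/(1+0.1306)^4 + 32.8251/(1+0.1306)^5 + 366.2298/(1+0.1306)^5 = 271.9198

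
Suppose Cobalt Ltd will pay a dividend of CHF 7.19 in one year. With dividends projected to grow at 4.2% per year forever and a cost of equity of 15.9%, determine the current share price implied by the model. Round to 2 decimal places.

CHF 61.45

Gordon growth model: P₀ = D₁/(r − g), with D₁ = 7.19 given directly.
P₀ = 7.1900 / (0.159 − 0.042) = 7.1900 / 0.117 = 61.4530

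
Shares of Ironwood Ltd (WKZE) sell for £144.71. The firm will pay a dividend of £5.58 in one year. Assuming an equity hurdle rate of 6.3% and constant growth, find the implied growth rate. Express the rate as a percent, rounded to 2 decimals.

2.44%

From P₀ = D₁/(r − g), the implied growth is g = r − D₁/P₀.
g = 0.063 − 5.58/144.71 = 0.063 − 0.03856 = 0.02444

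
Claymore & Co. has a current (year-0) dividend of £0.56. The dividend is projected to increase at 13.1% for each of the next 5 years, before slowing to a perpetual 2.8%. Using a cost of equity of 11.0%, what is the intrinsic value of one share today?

£10.67

Two-stage DDM. Project D₁…D_5 at 0.131, terminal growth 0.028, discount at r = 0.11.
D_1 = 0.6334
D_2 = 0.7163
D_3 = 0.8102
D_4 = 0.9163
D_5 = 1.0363
Terminal value at t=5: TV = D_6/(r−g) = 1.0654/(0.11−0.028) = 12.9921
P₀ = 0.6334/(1+0.11)^1 + 0.7163/(1+0.11)^2 + 0.8102/(1+0.11)^3 + 0.9163/(1+0.11)^4 + 1.0363/(1+0.11)^5 + 12.9921/(1+0.11)^5 = 10.6732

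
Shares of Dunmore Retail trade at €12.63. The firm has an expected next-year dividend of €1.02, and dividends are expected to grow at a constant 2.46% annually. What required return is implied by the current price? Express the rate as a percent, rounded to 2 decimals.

Rearranging the constant-growth DDM: r = D₁/P₀ + g.
r = 1.0200 / 12.63 + 0.0246 = 0.08076 + 0.0246 = 0.10536

10.54%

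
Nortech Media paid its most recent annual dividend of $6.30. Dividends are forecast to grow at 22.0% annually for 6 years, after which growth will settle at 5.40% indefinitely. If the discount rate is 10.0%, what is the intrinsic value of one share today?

Two-stage DDM. Project D₁…D_6 at 0.22, terminal growth 0.054, discount at r = 0.1.
D_1 = 7.6860
D_2 = 9.3769
D_3 = 11.4398
D_4 = 13.9566
D_5 = 17.0271
D_6 = 20.7730
Terminal value at t=6: TV = D_7/(r−g) = 21.8948/(0.1−0.054) = 475.9730
P₀ = 7.6860/(1+0.1)^1 + 9.3769/(1+0.1)^2 + 11.4398/(1+0.1)^3 + 13.9566/(1+0.1)^4 + 17.0271/(1+0.1)^5 + 20.7730/(1+0.1)^6 + 475.9730/(1+0.1)^6 = 323.8369

$323.84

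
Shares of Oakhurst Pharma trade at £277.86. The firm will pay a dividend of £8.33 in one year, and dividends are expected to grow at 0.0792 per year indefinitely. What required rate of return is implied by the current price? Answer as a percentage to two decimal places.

Rearranging the constant-growth DDM: r = D₁/P₀ + g.
r = 8.3300 / 277.86 + 0.0792 = 0.02998 + 0.0792 = 0.10918

10.92%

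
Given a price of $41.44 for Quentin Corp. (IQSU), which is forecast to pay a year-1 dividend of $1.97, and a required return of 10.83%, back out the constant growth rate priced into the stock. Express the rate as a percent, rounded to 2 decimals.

6.08%

From P₀ = D₁/(r − g), the implied growth is g = r − D₁/P₀.
g = 0.1083 − 1.97/41.44 = 0.1083 − 0.04754 = 0.06076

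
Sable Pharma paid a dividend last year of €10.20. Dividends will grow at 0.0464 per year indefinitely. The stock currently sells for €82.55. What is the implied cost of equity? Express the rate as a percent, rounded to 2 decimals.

Rearranging the constant-growth DDM: r = D₁/P₀ + g.
D₁ = 10.20 × (1 + 0.0464) = 10.6733.
r = 10.6733 / 82.55 + 0.0464 = 0.12929 + 0.0464 = 0.17569

17.57%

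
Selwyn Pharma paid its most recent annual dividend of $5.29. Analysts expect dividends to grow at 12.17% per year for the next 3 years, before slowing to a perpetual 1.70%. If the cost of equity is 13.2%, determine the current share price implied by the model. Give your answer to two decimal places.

Two-stage DDM. Project D₁…D_3 at 0.1217, terminal growth 0.017, discount at r = 0.132.
D_1 = 5.9338
D_2 = 6.6559
D_3 = 7.4660
Terminal value at t=3: TV = D_4/(r−g) = 7.5929/(0.132−0.017) = 66.0251
P₀ = 5.9338/(1+0.132)^1 + 6.6559/(1+0.132)^2 + 7.4660/(1+0.132)^3 + 66.0251/(1+0.132)^3 = 61.0995

$61.10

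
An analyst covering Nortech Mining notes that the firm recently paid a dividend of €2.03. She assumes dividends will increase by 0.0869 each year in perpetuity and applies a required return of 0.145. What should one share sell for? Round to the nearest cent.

Gordon growth model: P₀ = D₁/(r − g). D₁ = 2.03 × (1 + 0.0869) = 2.2064.
P₀ = 2.2064 / (0.145 − 0.0869) = 2.2064 / 0.0581 = 37.9760

€37.98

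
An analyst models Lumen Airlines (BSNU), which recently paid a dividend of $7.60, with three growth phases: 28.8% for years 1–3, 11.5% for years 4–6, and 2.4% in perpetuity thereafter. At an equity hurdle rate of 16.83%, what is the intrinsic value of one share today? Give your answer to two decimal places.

$118.47

Three-stage DDM. Project D₁…D_6; terminal Gordon value at t=6 with g = 0.024; discount at r = 0.1683.
D_1 = 9.7888
D_2 = 12.6080
D_3 = 16.2391
D_4 = 18.1066
D_5 = 20.1888
D_6 = 22.5105
TV_6 = 23.0508/(0.1683−0.024) = 159.7421
P₀ = Σ Dₜ/(1+r)ᵗ + TV_6/(1+r)^6 = 118.4655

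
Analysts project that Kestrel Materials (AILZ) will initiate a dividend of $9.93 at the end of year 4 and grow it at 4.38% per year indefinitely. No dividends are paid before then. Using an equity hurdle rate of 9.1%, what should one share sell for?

Deferred-dividend DDM. At t=3 the remaining stream is a growing perpetuity with first payment D_4 = 9.93.
V_3 = D_4/(r−g) = 9.93/(0.091−0.0438) = 210.3814
P₀ = V_3/(1+r)^3 = 210.3814/(1+0.091)^3 = 162.0067

$162.01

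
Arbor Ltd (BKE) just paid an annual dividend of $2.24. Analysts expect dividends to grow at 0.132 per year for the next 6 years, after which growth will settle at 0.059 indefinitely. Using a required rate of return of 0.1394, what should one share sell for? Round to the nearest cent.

$41.51

Two-stage DDM. Project D₁…D_6 at 0.132, terminal growth 0.059, discount at r = 0.1394.
D_1 = 2.5357
D_2 = 2.8704
D_3 = 3.2493
D_4 = 3.6782
D_5 = 4.1637
D_6 = 4.7133
Terminal value at t=6: TV = D_7/(r−g) = 4.9914/(0.1394−0.059) = 62.0821
P₀ = 2.5357/(1+0.1394)^1 + 2.8704/(1+0.1394)^2 + 3.2493/(1+0.1394)^3 + 3.6782/(1+0.1394)^4 + 4.1637/(1+0.1394)^5 + 4.7133/(1+0.1394)^6 + 62.0821/(1+0.1394)^6 = 41.5110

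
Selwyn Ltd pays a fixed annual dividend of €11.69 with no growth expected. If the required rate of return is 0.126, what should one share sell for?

Zero-growth DDM (perpetuity): P₀ = D/r = 11.69 / 0.126 = 92.7778

€92.78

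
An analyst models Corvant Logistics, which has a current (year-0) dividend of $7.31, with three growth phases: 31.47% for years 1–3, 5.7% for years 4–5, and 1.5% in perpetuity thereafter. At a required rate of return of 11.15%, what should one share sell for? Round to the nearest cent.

Three-stage DDM. Project D₁…D_5; terminal Gordon value at t=5 with g = 0.015; discount at r = 0.1115.
D_1 = 9.6105
D_2 = 12.6349
D_3 = 16.6111
D_4 = 17.5579
D_5 = 18.5587
TV_5 = 18.8371/(0.1115−0.015) = 195.2028
P₀ = Σ Dₜ/(1+r)ᵗ + TV_5/(1+r)^5 = 168.4772

$168.48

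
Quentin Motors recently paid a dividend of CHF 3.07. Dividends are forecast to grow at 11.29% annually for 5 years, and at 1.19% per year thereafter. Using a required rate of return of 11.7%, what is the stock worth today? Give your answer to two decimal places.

CHF 44.20

Two-stage DDM. Project D₁…D_5 at 0.1129, terminal growth 0.0119, discount at r = 0.117.
D_1 = 3.4166
D_2 = 3.8023
D_3 = 4.2316
D_4 = 4.7094
D_5 = 5.2411
Terminal value at t=5: TV = D_6/(r−g) = 5.3034/(0.117−0.0119) = 50.4608
P₀ = 3.4166/(1+0.117)^1 + 3.8023/(1+0.117)^2 + 4.2316/(1+0.117)^3 + 4.7094/(1+0.117)^4 + 5.2411/(1+0.117)^5 + 50.4608/(1+0.117)^5 = 44.2012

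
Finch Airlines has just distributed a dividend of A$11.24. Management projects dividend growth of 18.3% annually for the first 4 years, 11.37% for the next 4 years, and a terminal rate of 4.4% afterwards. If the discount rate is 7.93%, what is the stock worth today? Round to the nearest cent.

Three-stage DDM. Project D₁…D_8; terminal Gordon value at t=8 with g = 0.044; discount at r = 0.0793.
D_1 = 13.2969
D_2 = 15.7303
D_3 = 18.6089
D_4 = 22.0143
D_5 = 24.5173
D_6 = 27.3050
D_7 = 30.4095
D_8 = 33.8671
TV_8 = 35.3573/(0.0793−0.044) = 1001.6222
P₀ = Σ Dₜ/(1+r)ᵗ + TV_8/(1+r)^8 = 671.0384

A$671.04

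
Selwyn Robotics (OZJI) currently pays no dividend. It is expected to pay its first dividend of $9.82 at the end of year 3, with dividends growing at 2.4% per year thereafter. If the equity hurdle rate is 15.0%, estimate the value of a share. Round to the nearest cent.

Deferred-dividend DDM. At t=2 the remaining stream is a growing perpetuity with first payment D_3 = 9.82.
V_2 = D_3/(r−g) = 9.82/(0.15−0.024) = 77.9365
P₀ = V_2/(1+r)^2 = 77.9365/(1+0.15)^2 = 58.9312

$58.93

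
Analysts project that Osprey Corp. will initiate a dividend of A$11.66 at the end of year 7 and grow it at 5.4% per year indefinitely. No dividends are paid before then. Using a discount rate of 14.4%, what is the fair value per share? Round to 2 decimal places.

A$57.80

Deferred-dividend DDM. At t=6 the remaining stream is a growing perpetuity with first payment D_7 = 11.66.
V_6 = D_7/(r−g) = 11.66/(0.144−0.054) = 129.5556
P₀ = V_6/(1+r)^6 = 129.5556/(1+0.144)^6 = 57.7963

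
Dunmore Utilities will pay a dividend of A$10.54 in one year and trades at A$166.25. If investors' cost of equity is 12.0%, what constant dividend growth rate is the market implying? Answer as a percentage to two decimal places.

5.66%

From P₀ = D₁/(r − g), the implied growth is g = r − D₁/P₀.
g = 0.12 − 10.54/166.25 = 0.12 − 0.06340 = 0.05660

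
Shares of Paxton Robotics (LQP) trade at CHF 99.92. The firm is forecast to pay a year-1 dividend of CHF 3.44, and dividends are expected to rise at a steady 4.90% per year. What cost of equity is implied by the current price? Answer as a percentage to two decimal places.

8.34%

Rearranging the constant-growth DDM: r = D₁/P₀ + g.
r = 3.4400 / 99.92 + 0.049 = 0.03443 + 0.049 = 0.08343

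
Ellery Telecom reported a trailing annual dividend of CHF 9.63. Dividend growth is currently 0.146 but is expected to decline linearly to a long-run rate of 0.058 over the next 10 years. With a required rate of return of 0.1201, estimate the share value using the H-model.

CHF 232.30

H-model: P₀ = D₀[(1+g_L) + H(g_S−g_L)]/(r−g_L), with H = 10/2 = 5.
P₀ = 9.63 × [(1+0.058) + 5×(0.146−0.058)] / (0.1201−0.058)
   = 9.63 × 1.4980 / 0.0621 = 232.2986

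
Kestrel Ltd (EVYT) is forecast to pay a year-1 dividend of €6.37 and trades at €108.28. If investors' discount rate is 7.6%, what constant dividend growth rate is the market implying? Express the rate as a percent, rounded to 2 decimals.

From P₀ = D₁/(r − g), the implied growth is g = r − D₁/P₀.
g = 0.076 − 6.37/108.28 = 0.076 − 0.05883 = 0.01717

1.72%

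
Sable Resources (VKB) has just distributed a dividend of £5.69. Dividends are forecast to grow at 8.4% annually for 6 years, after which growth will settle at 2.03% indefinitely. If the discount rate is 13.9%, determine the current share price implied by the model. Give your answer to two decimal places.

Two-stage DDM. Project D₁…D_6 at 0.084, terminal growth 0.0203, discount at r = 0.139.
D_1 = 6.1680
D_2 = 6.6861
D_3 = 7.2477
D_4 = 7.8565
D_5 = 8.5165
D_6 = 9.2318
Terminal value at t=6: TV = D_7/(r−g) = 9.4192/(0.139−0.0203) = 79.3533
P₀ = 6.1680/(1+0.139)^1 + 6.6861/(1+0.139)^2 + 7.2477/(1+0.139)^3 + 7.8565/(1+0.139)^4 + 8.5165/(1+0.139)^5 + 9.2318/(1+0.139)^6 + 79.3533/(1+0.139)^6 = 65.1558

£65.16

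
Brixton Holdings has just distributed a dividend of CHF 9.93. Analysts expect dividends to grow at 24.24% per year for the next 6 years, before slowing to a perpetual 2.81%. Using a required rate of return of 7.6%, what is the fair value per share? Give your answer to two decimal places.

CHF 606.61

Two-stage DDM. Project D₁…D_6 at 0.2424, terminal growth 0.0281, discount at r = 0.076.
D_1 = 12.3370
D_2 = 15.3275
D_3 = 19.0429
D_4 = 23.6589
D_5 = 29.3938
D_6 = 36.5189
Terminal value at t=6: TV = D_7/(r−g) = 37.5451/(0.076−0.0281) = 783.8225
P₀ = 12.3370/(1+0.076)^1 + 15.3275/(1+0.076)^2 + 19.0429/(1+0.076)^3 + 23.6589/(1+0.076)^4 + 29.3938/(1+0.076)^5 + 36.5189/(1+0.076)^6 + 783.8225/(1+0.076)^6 = 606.6127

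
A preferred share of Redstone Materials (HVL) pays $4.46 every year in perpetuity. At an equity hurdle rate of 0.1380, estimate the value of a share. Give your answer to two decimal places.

Zero-growth DDM (perpetuity): P₀ = D/r = 4.46 / 0.138 = 32.3188

$32.32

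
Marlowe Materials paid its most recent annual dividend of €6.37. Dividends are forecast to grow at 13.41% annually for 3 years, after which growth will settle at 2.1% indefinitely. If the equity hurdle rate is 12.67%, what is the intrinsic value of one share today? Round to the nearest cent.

Two-stage DDM. Project D₁…D_3 at 0.1341, terminal growth 0.021, discount at r = 0.1267.
D_1 = 7.2242
D_2 = 8.1930
D_3 = 9.2917
Terminal value at t=3: TV = D_4/(r−g) = 9.4868/(0.1267−0.021) = 89.7520
P₀ = 7.2242/(1+0.1267)^1 + 8.1930/(1+0.1267)^2 + 9.2917/(1+0.1267)^3 + 89.7520/(1+0.1267)^3 = 82.1129

€82.11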